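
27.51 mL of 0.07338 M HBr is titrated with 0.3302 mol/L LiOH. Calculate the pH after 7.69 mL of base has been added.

n(acid) = 0.07338 x 0.02751 = 0.002019 mol; n(LiOH) added = 0.3302 x 0.007690 = 0.002539 mol.
Base is in excess by 0.002539 - 0.002019 = 0.0005206 mol in a total volume of 0.03520 L.
[OH^-] = 0.0005206/0.03520 = 0.01479 M, so pOH = 1.83 and pH = 14.00 - 1.83 = 12.17.

12.17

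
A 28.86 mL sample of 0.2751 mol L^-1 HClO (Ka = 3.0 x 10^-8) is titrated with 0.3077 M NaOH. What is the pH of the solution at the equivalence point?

n(HClO) = 0.2751 x 0.02886 = 0.007939 mol; V(NaOH) at equivalence = 0.007939/0.3077 = 0.02580 L.
At equivalence all the acid is converted to ClO-; total volume = 0.02886 + 0.02580 = 0.05466 L, so [ClO-] = 0.007939/0.05466 = 0.1452 M.
Kb = Kw/Ka = 1.0e-14 / 3.0 x 10^-8 = 3.33e-7.
[OH^-] = sqrt(Kb x [ClO-]) = sqrt(3.33e-7 x 0.1452) = 0.000220 M.
pOH = 3.66, so pH = 14.00 - 3.66 = 10.34.

10.34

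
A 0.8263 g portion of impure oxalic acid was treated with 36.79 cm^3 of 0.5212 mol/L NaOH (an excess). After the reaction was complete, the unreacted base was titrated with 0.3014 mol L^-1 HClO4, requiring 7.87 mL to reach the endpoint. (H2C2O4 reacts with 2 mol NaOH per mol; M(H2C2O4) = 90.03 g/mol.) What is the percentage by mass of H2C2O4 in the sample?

Total n(NaOH) added = 0.5212 x 0.03679 = 0.01917 mol.
n(HClO4) used = 0.3014 x 0.007870 = 0.002372 mol, which equals the excess n(NaOH).
So n(NaOH) consumed by the sample = 0.01917 - 0.002372 = 0.01680 mol.
n(H2C2O4) = 0.01680 / 2 = 0.008401 mol.
mass H2C2O4 = 0.008401 x 90.03 = 0.7564 g, so %H2C2O4 = 0.7564/0.8263 x 100 = 91.5%.

91.5%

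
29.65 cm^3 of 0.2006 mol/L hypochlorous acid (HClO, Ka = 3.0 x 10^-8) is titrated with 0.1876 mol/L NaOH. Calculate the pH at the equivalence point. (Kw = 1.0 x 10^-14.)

n(HClO) = 0.2006 x 0.02965 = 0.005948 mol; V(NaOH) at equivalence = 0.005948/0.1876 = 0.03170 L.
At equivalence all the acid is converted to ClO-; total volume = 0.02965 + 0.03170 = 0.06135 L, so [ClO-] = 0.005948/0.06135 = 0.09694 M.
Kb = Kw/Ka = 1.0e-14 / 3.0 x 10^-8 = 3.33e-7.
[OH^-] = sqrt(Kb x [ClO-]) = sqrt(3.33e-7 x 0.09694) = 0.000180 M.
pOH = 3.75, so pH = 14.00 - 3.75 = 10.25.

10.25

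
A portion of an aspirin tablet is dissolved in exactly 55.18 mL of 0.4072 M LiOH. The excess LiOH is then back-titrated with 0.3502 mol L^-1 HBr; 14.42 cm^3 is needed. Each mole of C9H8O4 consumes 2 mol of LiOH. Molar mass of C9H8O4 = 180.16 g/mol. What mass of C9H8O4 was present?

1.57 g

Total n(LiOH) added = 0.4072 x 0.05518 = 0.02247 mol.
n(HBr) used = 0.3502 x 0.01442 = 0.005050 mol, which equals the excess n(LiOH).
So n(LiOH) consumed by the sample = 0.02247 - 0.005050 = 0.01742 mol.
n(C9H8O4) = 0.01742 / 2 = 0.008710 mol.
mass = 0.008710 mol x 180.16 g/mol = 1.57 g.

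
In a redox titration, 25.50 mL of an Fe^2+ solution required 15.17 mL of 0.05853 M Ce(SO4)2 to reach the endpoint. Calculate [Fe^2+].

n(Ce(SO4)2) = 0.05853 x 0.01517 = 0.0008879 mol.
From the balanced equation, 1 mol Ce(SO4)2 reacts with 1 mol Fe^2+, so n(Fe^2+) = 0.0008879 x 1/1 = 0.0008879 mol.
[Fe^2+] = 0.0008879 / 0.02550 L = 0.0348 M.

0.0348 M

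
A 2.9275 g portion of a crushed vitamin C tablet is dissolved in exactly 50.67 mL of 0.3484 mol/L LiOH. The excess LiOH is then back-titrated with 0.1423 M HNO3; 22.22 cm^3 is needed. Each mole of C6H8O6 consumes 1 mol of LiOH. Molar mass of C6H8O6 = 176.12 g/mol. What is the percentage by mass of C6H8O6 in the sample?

87.2%

Total n(LiOH) added = 0.3484 x 0.05067 = 0.01765 mol.
n(HNO3) used = 0.1423 x 0.02222 = 0.003162 mol, which equals the excess n(LiOH).
So n(LiOH) consumed by the sample = 0.01765 - 0.003162 = 0.01449 mol.
n(C6H8O6) = 0.01449 / 1 = 0.01449 mol.
mass C6H8O6 = 0.01449 x 176.12 = 2.552 g, so %C6H8O6 = 2.552/2.9275 x 100 = 87.2%.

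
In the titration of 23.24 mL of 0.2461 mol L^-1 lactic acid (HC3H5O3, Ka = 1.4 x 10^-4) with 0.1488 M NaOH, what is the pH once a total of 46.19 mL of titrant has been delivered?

12.22

n(acid) = 0.2461 x 0.02324 = 0.005719 mol; n(NaOH) added = 0.1488 x 0.04619 = 0.006873 mol.
Base is in excess by 0.006873 - 0.005719 = 0.001154 mol in a total volume of 0.06943 L.
[OH^-] = 0.001154/0.06943 = 0.01662 M, so pOH = 1.78 and pH = 14.00 - 1.78 = 12.22.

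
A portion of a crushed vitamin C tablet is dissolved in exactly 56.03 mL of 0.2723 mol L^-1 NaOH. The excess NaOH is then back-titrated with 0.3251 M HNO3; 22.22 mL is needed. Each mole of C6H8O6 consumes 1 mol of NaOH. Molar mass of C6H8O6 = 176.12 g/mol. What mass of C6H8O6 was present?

1.41 g

Total n(NaOH) added = 0.2723 x 0.05603 = 0.01526 mol.
n(HNO3) used = 0.3251 x 0.02222 = 0.007224 mol, which equals the excess n(NaOH).
So n(NaOH) consumed by the sample = 0.01526 - 0.007224 = 0.008033 mol.
n(C6H8O6) = 0.008033 / 1 = 0.008033 mol.
mass = 0.008033 mol x 176.12 g/mol = 1.41 g.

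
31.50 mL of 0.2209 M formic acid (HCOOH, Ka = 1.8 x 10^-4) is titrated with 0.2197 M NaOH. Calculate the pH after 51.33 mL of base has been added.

12.72

n(acid) = 0.2209 x 0.03150 = 0.006958 mol; n(NaOH) added = 0.2197 x 0.05133 = 0.01128 mol.
Base is in excess by 0.01128 - 0.006958 = 0.004319 mol in a total volume of 0.08283 L.
[OH^-] = 0.004319/0.08283 = 0.05214 M, so pOH = 1.28 and pH = 14.00 - 1.28 = 12.72.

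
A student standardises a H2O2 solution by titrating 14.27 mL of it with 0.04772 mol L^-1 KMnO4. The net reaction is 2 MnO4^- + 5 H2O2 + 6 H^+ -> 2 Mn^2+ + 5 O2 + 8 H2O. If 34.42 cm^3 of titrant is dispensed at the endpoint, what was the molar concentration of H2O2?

n(KMnO4) = 0.04772 x 0.03442 = 0.001643 mol.
From the balanced equation, 2 mol KMnO4 reacts with 5 mol H2O2, so n(H2O2) = 0.001643 x 5/2 = 0.004106 mol.
[H2O2] = 0.004106 / 0.01427 L = 0.288 M.

0.288 M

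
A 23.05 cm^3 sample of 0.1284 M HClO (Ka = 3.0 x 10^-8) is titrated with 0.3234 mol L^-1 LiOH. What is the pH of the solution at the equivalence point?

10.24

n(HClO) = 0.1284 x 0.02305 = 0.002960 mol; V(LiOH) at equivalence = 0.002960/0.3234 = 0.009152 L.
At equivalence all the acid is converted to ClO-; total volume = 0.02305 + 0.009152 = 0.03220 L, so [ClO-] = 0.002960/0.03220 = 0.09191 M.
Kb = Kw/Ka = 1.0e-14 / 3.0 x 10^-8 = 3.33e-7.
[OH^-] = sqrt(Kb x [ClO-]) = sqrt(3.33e-7 x 0.09191) = 0.000175 M.
pOH = 3.76, so pH = 14.00 - 3.76 = 10.24.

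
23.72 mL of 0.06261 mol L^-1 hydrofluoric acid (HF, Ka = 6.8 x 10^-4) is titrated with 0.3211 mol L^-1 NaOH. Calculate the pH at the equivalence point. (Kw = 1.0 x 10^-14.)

n(HF) = 0.06261 x 0.02372 = 0.001485 mol; V(NaOH) at equivalence = 0.001485/0.3211 = 0.004625 L.
At equivalence all the acid is converted to F-; total volume = 0.02372 + 0.004625 = 0.02835 L, so [F-] = 0.001485/0.02835 = 0.05239 M.
Kb = Kw/Ka = 1.0e-14 / 6.8 x 10^-4 = 1.47e-11.
[OH^-] = sqrt(Kb x [F-]) = sqrt(1.47e-11 x 0.05239) = 8.78e-7 M.
pOH = 6.06, so pH = 14.00 - 6.06 = 7.94.

7.94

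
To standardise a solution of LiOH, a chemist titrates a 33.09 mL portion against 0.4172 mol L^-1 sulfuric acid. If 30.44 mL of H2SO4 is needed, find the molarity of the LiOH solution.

0.768 M

n(H2SO4) delivered = 0.4172 x 0.03044 = 0.01270 mol.
The reaction is 2 LiOH + 1 H2SO4, so n(LiOH) = 0.01270 x 2/1 = 0.02540 mol.
[LiOH] = 0.02540 mol / 0.03309 L = 0.768 M.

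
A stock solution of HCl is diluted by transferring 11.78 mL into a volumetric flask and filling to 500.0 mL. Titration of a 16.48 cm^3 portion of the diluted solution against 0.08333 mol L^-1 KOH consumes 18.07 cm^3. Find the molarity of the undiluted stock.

3.88 M

n(KOH) = 0.08333 x 0.01807 = 0.001506 mol.
n(HCl) in the aliquot = 0.001506 mol.
[diluted HCl] = 0.001506 / 0.01648 = 0.09137 M.
Dilution factor = 500.0/11.78 = 42.44, so [stock] = 0.09137 x 42.44 = 3.88 M.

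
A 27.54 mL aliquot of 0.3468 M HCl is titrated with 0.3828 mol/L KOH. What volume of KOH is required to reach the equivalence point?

n(HCl) = 0.3468 mol/L x 0.02754 L = 0.009551 mol.
At equivalence n(KOH) = n(HCl) = 0.009551 mol.
V(KOH) = 0.009551 / 0.3828 = 0.02495 L = 25.0 mL.

25.0 mL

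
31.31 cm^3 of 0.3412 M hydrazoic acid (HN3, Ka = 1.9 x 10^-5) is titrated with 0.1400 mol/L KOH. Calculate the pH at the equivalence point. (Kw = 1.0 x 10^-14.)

8.86

n(HN3) = 0.3412 x 0.03131 = 0.01068 mol; V(KOH) at equivalence = 0.01068/0.1400 = 0.07631 L.
At equivalence all the acid is converted to N3-; total volume = 0.03131 + 0.07631 = 0.1076 L, so [N3-] = 0.01068/0.1076 = 0.09927 M.
Kb = Kw/Ka = 1.0e-14 / 1.9 x 10^-5 = 5.26e-10.
[OH^-] = sqrt(Kb x [N3-]) = sqrt(5.26e-10 x 0.09927) = 7.23e-6 M.
pOH = 5.14, so pH = 14.00 - 5.14 = 8.86.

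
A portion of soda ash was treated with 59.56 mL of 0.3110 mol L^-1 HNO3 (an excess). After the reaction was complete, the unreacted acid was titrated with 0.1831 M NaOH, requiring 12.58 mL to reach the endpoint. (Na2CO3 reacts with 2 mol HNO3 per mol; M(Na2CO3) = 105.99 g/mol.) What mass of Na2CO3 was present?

0.860 g

Total n(HNO3) added = 0.3110 x 0.05956 = 0.01852 mol.
n(NaOH) used = 0.1831 x 0.01258 = 0.002303 mol, which equals the excess n(HNO3).
So n(HNO3) consumed by the sample = 0.01852 - 0.002303 = 0.01622 mol.
n(Na2CO3) = 0.01622 / 2 = 0.008110 mol.
mass = 0.008110 mol x 105.99 g/mol = 0.860 g.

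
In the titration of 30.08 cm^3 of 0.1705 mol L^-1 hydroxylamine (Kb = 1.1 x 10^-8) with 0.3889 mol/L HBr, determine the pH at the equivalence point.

n(NH2OH) = 0.1705 x 0.03008 = 0.005129 mol; V(HBr) at equivalence = 0.005129/0.3889 = 0.01319 L.
At equivalence the base is fully converted to NH3OH+; total volume = 0.04327 L, so [NH3OH+] = 0.005129/0.04327 = 0.1185 M.
Ka(NH3OH+) = Kw/Kb = 1.0e-14 / 1.1 x 10^-8 = 9.09e-7.
[H^+] = sqrt(Ka x [NH3OH+]) = sqrt(9.09e-7 x 0.1185) = 0.000328 M.
pH = -log(0.000328) = 3.48.

3.48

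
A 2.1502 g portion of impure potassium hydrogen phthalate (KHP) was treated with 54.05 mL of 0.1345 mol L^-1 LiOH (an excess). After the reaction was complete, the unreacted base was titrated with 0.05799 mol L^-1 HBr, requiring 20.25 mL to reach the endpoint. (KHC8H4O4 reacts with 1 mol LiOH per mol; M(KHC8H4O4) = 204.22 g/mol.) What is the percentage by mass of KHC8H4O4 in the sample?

Total n(LiOH) added = 0.1345 x 0.05405 = 0.007270 mol.
n(HBr) used = 0.05799 x 0.02025 = 0.001174 mol, which equals the excess n(LiOH).
So n(LiOH) consumed by the sample = 0.007270 - 0.001174 = 0.006095 mol.
n(KHC8H4O4) = 0.006095 / 1 = 0.006095 mol.
mass KHC8H4O4 = 0.006095 x 204.22 = 1.245 g, so %KHC8H4O4 = 1.245/2.1502 x 100 = 57.9%.

57.9%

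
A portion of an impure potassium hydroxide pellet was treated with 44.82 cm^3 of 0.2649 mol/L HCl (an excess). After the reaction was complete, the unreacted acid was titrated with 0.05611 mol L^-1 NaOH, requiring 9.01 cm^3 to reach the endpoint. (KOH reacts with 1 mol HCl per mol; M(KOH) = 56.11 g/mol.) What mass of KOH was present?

Total n(HCl) added = 0.2649 x 0.04482 = 0.01187 mol.
n(NaOH) used = 0.05611 x 0.009010 = 0.0005056 mol, which equals the excess n(HCl).
So n(HCl) consumed by the sample = 0.01187 - 0.0005056 = 0.01137 mol.
n(KOH) = 0.01137 / 1 = 0.01137 mol.
mass = 0.01137 mol x 56.11 g/mol = 0.638 g.

0.638 g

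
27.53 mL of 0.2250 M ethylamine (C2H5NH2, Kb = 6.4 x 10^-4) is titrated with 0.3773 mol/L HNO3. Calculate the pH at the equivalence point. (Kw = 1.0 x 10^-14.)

5.83

n(C2H5NH2) = 0.2250 x 0.02753 = 0.006194 mol; V(HNO3) at equivalence = 0.006194/0.3773 = 0.01642 L.
At equivalence the base is fully converted to C2H5NH3+; total volume = 0.04395 L, so [C2H5NH3+] = 0.006194/0.04395 = 0.1409 M.
Ka(C2H5NH3+) = Kw/Kb = 1.0e-14 / 6.4 x 10^-4 = 1.56e-11.
[H^+] = sqrt(Ka x [C2H5NH3+]) = sqrt(1.56e-11 x 0.1409) = 1.48e-6 M.
pH = -log(1.48e-6) = 5.83.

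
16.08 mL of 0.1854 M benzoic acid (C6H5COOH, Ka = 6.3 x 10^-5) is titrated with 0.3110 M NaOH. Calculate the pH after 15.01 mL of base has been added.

n(acid) = 0.1854 x 0.01608 = 0.002981 mol; n(NaOH) added = 0.3110 x 0.01501 = 0.004668 mol.
Base is in excess by 0.004668 - 0.002981 = 0.001687 mol in a total volume of 0.03109 L.
[OH^-] = 0.001687/0.03109 = 0.05426 M, so pOH = 1.27 and pH = 14.00 - 1.27 = 12.73.

12.73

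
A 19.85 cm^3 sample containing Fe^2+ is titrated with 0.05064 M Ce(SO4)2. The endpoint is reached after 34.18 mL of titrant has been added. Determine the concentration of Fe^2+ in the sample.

0.0872 M

n(Ce(SO4)2) = 0.05064 x 0.03418 = 0.001731 mol.
From the balanced equation, 1 mol Ce(SO4)2 reacts with 1 mol Fe^2+, so n(Fe^2+) = 0.001731 x 1/1 = 0.001731 mol.
[Fe^2+] = 0.001731 / 0.01985 L = 0.0872 M.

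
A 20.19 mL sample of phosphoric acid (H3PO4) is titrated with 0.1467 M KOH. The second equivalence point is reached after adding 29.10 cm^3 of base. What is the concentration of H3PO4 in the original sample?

0.106 M

n(KOH) = 0.1467 x 0.02910 = 0.004269 mol.
At the second equivalence point, 2 mol OH^- react per mol H3PO4, so n(H3PO4) = 0.004269 / 2 = 0.002134 mol.
[H3PO4] = 0.002134 / 0.02019 L = 0.106 M.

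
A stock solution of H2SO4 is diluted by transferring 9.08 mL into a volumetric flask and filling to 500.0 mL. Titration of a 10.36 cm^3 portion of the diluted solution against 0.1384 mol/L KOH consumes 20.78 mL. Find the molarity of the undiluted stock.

n(KOH) = 0.1384 x 0.02078 = 0.002876 mol.
n(H2SO4) in the aliquot = 0.002876 x 1/2 = 0.001438 mol.
[diluted H2SO4] = 0.001438 / 0.01036 = 0.1388 M.
Dilution factor = 500.0/9.080 = 55.07, so [stock] = 0.1388 x 55.07 = 7.64 M.

7.64 M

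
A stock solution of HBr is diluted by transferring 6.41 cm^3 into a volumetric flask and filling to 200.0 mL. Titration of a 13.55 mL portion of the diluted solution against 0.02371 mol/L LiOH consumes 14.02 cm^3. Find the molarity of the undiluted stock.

n(LiOH) = 0.02371 x 0.01402 = 0.0003324 mol.
n(HBr) in the aliquot = 0.0003324 mol.
[diluted HBr] = 0.0003324 / 0.01355 = 0.02453 M.
Dilution factor = 200.0/6.410 = 31.20, so [stock] = 0.02453 x 31.20 = 0.765 M.

0.765 M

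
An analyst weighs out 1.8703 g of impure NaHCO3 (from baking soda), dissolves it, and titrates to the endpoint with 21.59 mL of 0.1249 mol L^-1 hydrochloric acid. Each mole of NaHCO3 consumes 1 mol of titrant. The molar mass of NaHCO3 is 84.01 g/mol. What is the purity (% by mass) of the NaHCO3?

12.1%

n(HCl) = 0.1249 x 0.02159 = 0.002697 mol.
n(NaHCO3) = 0.002697 / 1 = 0.002697 mol.
mass of NaHCO3 = 0.002697 x 84.01 = 0.2265 g.
% purity = 0.2265 / 1.8703 x 100 = 12.1%.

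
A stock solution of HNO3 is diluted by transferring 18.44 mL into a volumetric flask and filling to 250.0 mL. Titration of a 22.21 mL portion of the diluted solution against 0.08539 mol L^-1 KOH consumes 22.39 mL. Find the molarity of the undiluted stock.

n(KOH) = 0.08539 x 0.02239 = 0.001912 mol.
n(HNO3) in the aliquot = 0.001912 mol.
[diluted HNO3] = 0.001912 / 0.02221 = 0.08608 M.
Dilution factor = 250.0/18.44 = 13.56, so [stock] = 0.08608 x 13.56 = 1.17 M.

1.17 M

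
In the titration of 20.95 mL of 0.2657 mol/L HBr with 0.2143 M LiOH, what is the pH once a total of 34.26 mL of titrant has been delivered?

n(acid) = 0.2657 x 0.02095 = 0.005566 mol; n(LiOH) added = 0.2143 x 0.03426 = 0.007342 mol.
Base is in excess by 0.007342 - 0.005566 = 0.001776 mol in a total volume of 0.05521 L.
[OH^-] = 0.001776/0.05521 = 0.03216 M, so pOH = 1.49 and pH = 14.00 - 1.49 = 12.51.

12.51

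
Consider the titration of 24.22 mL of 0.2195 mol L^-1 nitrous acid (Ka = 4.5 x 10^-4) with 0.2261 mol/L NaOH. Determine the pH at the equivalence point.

8.20

n(HNO2) = 0.2195 x 0.02422 = 0.005316 mol; V(NaOH) at equivalence = 0.005316/0.2261 = 0.02351 L.
At equivalence all the acid is converted to NO2-; total volume = 0.02422 + 0.02351 = 0.04773 L, so [NO2-] = 0.005316/0.04773 = 0.1114 M.
Kb = Kw/Ka = 1.0e-14 / 4.5 x 10^-4 = 2.22e-11.
[OH^-] = sqrt(Kb x [NO2-]) = sqrt(2.22e-11 x 0.1114) = 1.57e-6 M.
pOH = 5.80, so pH = 14.00 - 5.80 = 8.20.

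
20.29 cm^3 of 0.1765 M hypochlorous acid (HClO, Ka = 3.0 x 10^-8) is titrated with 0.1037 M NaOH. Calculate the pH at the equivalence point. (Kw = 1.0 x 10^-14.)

10.17

n(HClO) = 0.1765 x 0.02029 = 0.003581 mol; V(NaOH) at equivalence = 0.003581/0.1037 = 0.03453 L.
At equivalence all the acid is converted to ClO-; total volume = 0.02029 + 0.03453 = 0.05482 L, so [ClO-] = 0.003581/0.05482 = 0.06532 M.
Kb = Kw/Ka = 1.0e-14 / 3.0 x 10^-8 = 3.33e-7.
[OH^-] = sqrt(Kb x [ClO-]) = sqrt(3.33e-7 x 0.06532) = 0.000148 M.
pOH = 3.83, so pH = 14.00 - 3.83 = 10.17.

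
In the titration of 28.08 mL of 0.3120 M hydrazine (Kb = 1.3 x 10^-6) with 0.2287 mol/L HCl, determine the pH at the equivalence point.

4.50

n(N2H4) = 0.3120 x 0.02808 = 0.008761 mol; V(HCl) at equivalence = 0.008761/0.2287 = 0.03831 L.
At equivalence the base is fully converted to N2H5+; total volume = 0.06639 L, so [N2H5+] = 0.008761/0.06639 = 0.1320 M.
Ka(N2H5+) = Kw/Kb = 1.0e-14 / 1.3 x 10^-6 = 7.69e-9.
[H^+] = sqrt(Ka x [N2H5+]) = sqrt(7.69e-9 x 0.1320) = 3.19e-5 M.
pH = -log(3.19e-5) = 4.50.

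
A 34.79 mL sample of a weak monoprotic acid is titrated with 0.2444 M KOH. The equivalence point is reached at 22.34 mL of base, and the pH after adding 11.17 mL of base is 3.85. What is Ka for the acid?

1.4 x 10^-4

11.17 mL is half of the equivalence volume, so this is the half-equivalence point where [HA] = [A^-].
At half-equivalence pH = pKa, so pKa = 3.85.
Ka = 10^(-3.85) = 1.4 x 10^-4.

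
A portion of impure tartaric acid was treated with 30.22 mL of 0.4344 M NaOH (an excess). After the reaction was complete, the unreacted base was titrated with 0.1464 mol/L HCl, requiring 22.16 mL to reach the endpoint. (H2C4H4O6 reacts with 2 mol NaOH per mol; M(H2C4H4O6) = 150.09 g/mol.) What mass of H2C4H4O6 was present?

0.742 g

Total n(NaOH) added = 0.4344 x 0.03022 = 0.01313 mol.
n(HCl) used = 0.1464 x 0.02216 = 0.003244 mol, which equals the excess n(NaOH).
So n(NaOH) consumed by the sample = 0.01313 - 0.003244 = 0.009883 mol.
n(H2C4H4O6) = 0.009883 / 2 = 0.004942 mol.
mass = 0.004942 mol x 150.09 g/mol = 0.742 g.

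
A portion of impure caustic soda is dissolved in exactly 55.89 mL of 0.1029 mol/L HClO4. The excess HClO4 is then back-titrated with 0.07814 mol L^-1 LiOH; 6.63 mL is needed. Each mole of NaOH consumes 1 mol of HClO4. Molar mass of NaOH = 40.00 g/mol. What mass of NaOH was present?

0.209 g

Total n(HClO4) added = 0.1029 x 0.05589 = 0.005751 mol.
n(LiOH) used = 0.07814 x 0.006630 = 0.0005181 mol, which equals the excess n(HClO4).
So n(HClO4) consumed by the sample = 0.005751 - 0.0005181 = 0.005233 mol.
n(NaOH) = 0.005233 / 1 = 0.005233 mol.
mass = 0.005233 mol x 40.00 g/mol = 0.209 g.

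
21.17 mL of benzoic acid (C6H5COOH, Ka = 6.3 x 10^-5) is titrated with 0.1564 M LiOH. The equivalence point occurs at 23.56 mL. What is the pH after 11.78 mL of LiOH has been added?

4.20

11.78 mL is exactly half the equivalence volume (23.56/2), i.e. the half-equivalence point.
There, n(HA) = n(A^-), so pH = pKa = -log(6.3 x 10^-5) = 4.20.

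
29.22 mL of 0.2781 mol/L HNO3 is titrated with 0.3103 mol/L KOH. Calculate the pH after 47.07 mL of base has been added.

12.93

n(acid) = 0.2781 x 0.02922 = 0.008126 mol; n(KOH) added = 0.3103 x 0.04707 = 0.01461 mol.
Base is in excess by 0.01461 - 0.008126 = 0.006480 mol in a total volume of 0.07629 L.
[OH^-] = 0.006480/0.07629 = 0.08494 M, so pOH = 1.07 and pH = 14.00 - 1.07 = 12.93.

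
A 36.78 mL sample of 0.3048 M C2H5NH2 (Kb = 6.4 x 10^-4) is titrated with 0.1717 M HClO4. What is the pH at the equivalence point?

5.88

n(C2H5NH2) = 0.3048 x 0.03678 = 0.01121 mol; V(HClO4) at equivalence = 0.01121/0.1717 = 0.06529 L.
At equivalence the base is fully converted to C2H5NH3+; total volume = 0.1021 L, so [C2H5NH3+] = 0.01121/0.1021 = 0.1098 M.
Ka(C2H5NH3+) = Kw/Kb = 1.0e-14 / 6.4 x 10^-4 = 1.56e-11.
[H^+] = sqrt(Ka x [C2H5NH3+]) = sqrt(1.56e-11 x 0.1098) = 1.31e-6 M.
pH = -log(1.31e-6) = 5.88.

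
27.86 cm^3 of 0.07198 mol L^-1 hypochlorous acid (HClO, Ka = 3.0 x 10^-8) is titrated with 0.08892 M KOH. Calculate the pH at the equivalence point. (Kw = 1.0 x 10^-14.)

n(HClO) = 0.07198 x 0.02786 = 0.002005 mol; V(KOH) at equivalence = 0.002005/0.08892 = 0.02255 L.
At equivalence all the acid is converted to ClO-; total volume = 0.02786 + 0.02255 = 0.05041 L, so [ClO-] = 0.002005/0.05041 = 0.03978 M.
Kb = Kw/Ka = 1.0e-14 / 3.0 x 10^-8 = 3.33e-7.
[OH^-] = sqrt(Kb x [ClO-]) = sqrt(3.33e-7 x 0.03978) = 0.000115 M.
pOH = 3.94, so pH = 14.00 - 3.94 = 10.06.

10.06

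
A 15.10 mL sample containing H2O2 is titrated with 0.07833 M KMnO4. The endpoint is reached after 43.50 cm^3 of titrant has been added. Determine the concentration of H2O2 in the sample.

n(KMnO4) = 0.07833 x 0.04350 = 0.003407 mol.
From the balanced equation, 2 mol KMnO4 reacts with 5 mol H2O2, so n(H2O2) = 0.003407 x 5/2 = 0.008518 mol.
[H2O2] = 0.008518 / 0.01510 L = 0.564 M.

0.564 M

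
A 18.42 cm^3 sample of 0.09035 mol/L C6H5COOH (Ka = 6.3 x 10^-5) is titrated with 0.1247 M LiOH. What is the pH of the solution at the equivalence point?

8.46

n(C6H5COOH) = 0.09035 x 0.01842 = 0.001664 mol; V(LiOH) at equivalence = 0.001664/0.1247 = 0.01335 L.
At equivalence all the acid is converted to C6H5COO-; total volume = 0.01842 + 0.01335 = 0.03177 L, so [C6H5COO-] = 0.001664/0.03177 = 0.05239 M.
Kb = Kw/Ka = 1.0e-14 / 6.3 x 10^-5 = 1.59e-10.
[OH^-] = sqrt(Kb x [C6H5COO-]) = sqrt(1.59e-10 x 0.05239) = 2.88e-6 M.
pOH = 5.54, so pH = 14.00 - 5.54 = 8.46.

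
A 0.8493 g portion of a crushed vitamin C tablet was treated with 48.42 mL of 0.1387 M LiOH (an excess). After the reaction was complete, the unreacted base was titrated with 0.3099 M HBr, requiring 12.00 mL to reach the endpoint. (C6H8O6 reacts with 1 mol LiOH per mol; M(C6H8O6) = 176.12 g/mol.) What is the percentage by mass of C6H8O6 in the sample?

Total n(LiOH) added = 0.1387 x 0.04842 = 0.006716 mol.
n(HBr) used = 0.3099 x 0.01200 = 0.003719 mol, which equals the excess n(LiOH).
So n(LiOH) consumed by the sample = 0.006716 - 0.003719 = 0.002997 mol.
n(C6H8O6) = 0.002997 / 1 = 0.002997 mol.
mass C6H8O6 = 0.002997 x 176.12 = 0.5278 g, so %C6H8O6 = 0.5278/0.8493 x 100 = 62.2%.

62.2%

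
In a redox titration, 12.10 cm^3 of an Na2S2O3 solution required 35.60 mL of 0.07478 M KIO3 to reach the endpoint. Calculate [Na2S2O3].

1.32 M

n(KIO3) = 0.07478 x 0.03560 = 0.002662 mol.
From the balanced equation, 1 mol KIO3 reacts with 6 mol Na2S2O3, so n(Na2S2O3) = 0.002662 x 6/1 = 0.01597 mol.
[Na2S2O3] = 0.01597 / 0.01210 L = 1.32 M.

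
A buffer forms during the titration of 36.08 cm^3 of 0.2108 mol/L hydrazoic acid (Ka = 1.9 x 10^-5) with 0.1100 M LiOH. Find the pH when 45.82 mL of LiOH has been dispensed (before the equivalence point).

Initial n(HN3) = 0.2108 x 0.03608 = 0.007606 mol.
n(LiOH) added = 0.1100 x 0.04582 = 0.005040 mol, converting that many moles of HN3 to N3-.
Remaining n(HN3) = 0.002565 mol; n(N3-) = 0.005040 mol.
By Henderson-Hasselbalch, pH = pKa + log([A^-]/[HA]) = 4.72 + log(0.005040/0.002565) = 4.72 + (+0.29) = 5.01.

5.01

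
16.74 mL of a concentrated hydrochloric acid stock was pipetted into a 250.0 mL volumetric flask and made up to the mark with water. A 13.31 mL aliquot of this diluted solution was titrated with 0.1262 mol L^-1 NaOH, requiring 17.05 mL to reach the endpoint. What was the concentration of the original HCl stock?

n(NaOH) = 0.1262 x 0.01705 = 0.002152 mol.
n(HCl) in the aliquot = 0.002152 mol.
[diluted HCl] = 0.002152 / 0.01331 = 0.1617 M.
Dilution factor = 250.0/16.74 = 14.93, so [stock] = 0.1617 x 14.93 = 2.41 M.

2.41 M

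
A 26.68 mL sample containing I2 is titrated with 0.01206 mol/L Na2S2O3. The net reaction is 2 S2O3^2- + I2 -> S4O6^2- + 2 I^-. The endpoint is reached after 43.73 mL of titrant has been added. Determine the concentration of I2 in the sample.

n(Na2S2O3) = 0.01206 x 0.04373 = 0.0005274 mol.
From the balanced equation, 2 mol Na2S2O3 reacts with 1 mol I2, so n(I2) = 0.0005274 x 1/2 = 0.0002637 mol.
[I2] = 0.0002637 / 0.02668 L = 0.00988 M.

0.00988 M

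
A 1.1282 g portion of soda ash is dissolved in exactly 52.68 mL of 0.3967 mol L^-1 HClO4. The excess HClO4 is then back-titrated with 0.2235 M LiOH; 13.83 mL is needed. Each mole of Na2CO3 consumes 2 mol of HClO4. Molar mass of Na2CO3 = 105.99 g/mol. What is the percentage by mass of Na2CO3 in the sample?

83.6%

Total n(HClO4) added = 0.3967 x 0.05268 = 0.02090 mol.
n(LiOH) used = 0.2235 x 0.01383 = 0.003091 mol, which equals the excess n(HClO4).
So n(HClO4) consumed by the sample = 0.02090 - 0.003091 = 0.01781 mol.
n(Na2CO3) = 0.01781 / 2 = 0.008904 mol.
mass Na2CO3 = 0.008904 x 105.99 = 0.9437 g, so %Na2CO3 = 0.9437/1.1282 x 100 = 83.6%.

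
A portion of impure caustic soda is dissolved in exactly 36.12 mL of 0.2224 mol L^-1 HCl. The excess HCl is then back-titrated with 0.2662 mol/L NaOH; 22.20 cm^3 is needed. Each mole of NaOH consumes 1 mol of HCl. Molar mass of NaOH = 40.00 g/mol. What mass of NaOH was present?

Total n(HCl) added = 0.2224 x 0.03612 = 0.008033 mol.
n(NaOH) used = 0.2662 x 0.02220 = 0.005910 mol, which equals the excess n(HCl).
So n(HCl) consumed by the sample = 0.008033 - 0.005910 = 0.002123 mol.
n(NaOH) = 0.002123 / 1 = 0.002123 mol.
mass = 0.002123 mol x 40.00 g/mol = 0.0849 g.

0.0849 g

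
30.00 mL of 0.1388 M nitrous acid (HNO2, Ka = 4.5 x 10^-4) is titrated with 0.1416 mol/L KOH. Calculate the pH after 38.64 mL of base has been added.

12.28

n(acid) = 0.1388 x 0.03000 = 0.004164 mol; n(KOH) added = 0.1416 x 0.03864 = 0.005471 mol.
Base is in excess by 0.005471 - 0.004164 = 0.001307 mol in a total volume of 0.06864 L.
[OH^-] = 0.001307/0.06864 = 0.01905 M, so pOH = 1.72 and pH = 14.00 - 1.72 = 12.28.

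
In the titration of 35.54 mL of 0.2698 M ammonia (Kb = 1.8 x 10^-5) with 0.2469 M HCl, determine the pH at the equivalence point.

n(NH3) = 0.2698 x 0.03554 = 0.009589 mol; V(HCl) at equivalence = 0.009589/0.2469 = 0.03884 L.
At equivalence the base is fully converted to NH4+; total volume = 0.07438 L, so [NH4+] = 0.009589/0.07438 = 0.1289 M.
Ka(NH4+) = Kw/Kb = 1.0e-14 / 1.8 x 10^-5 = 5.56e-10.
[H^+] = sqrt(Ka x [NH4+]) = sqrt(5.56e-10 x 0.1289) = 8.46e-6 M.
pH = -log(8.46e-6) = 5.07.

5.07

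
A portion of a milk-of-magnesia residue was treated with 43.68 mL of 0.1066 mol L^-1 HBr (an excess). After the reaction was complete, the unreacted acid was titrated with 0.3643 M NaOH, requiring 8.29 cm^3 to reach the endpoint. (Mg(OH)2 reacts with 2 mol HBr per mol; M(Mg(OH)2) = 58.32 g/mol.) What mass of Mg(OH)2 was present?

0.0477 g

Total n(HBr) added = 0.1066 x 0.04368 = 0.004656 mol.
n(NaOH) used = 0.3643 x 0.008290 = 0.003020 mol, which equals the excess n(HBr).
So n(HBr) consumed by the sample = 0.004656 - 0.003020 = 0.001636 mol.
n(Mg(OH)2) = 0.001636 / 2 = 0.0008181 mol.
mass = 0.0008181 mol x 58.32 g/mol = 0.0477 g.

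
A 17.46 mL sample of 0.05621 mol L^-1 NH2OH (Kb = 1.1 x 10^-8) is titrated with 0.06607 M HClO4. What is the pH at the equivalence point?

n(NH2OH) = 0.05621 x 0.01746 = 0.0009814 mol; V(HClO4) at equivalence = 0.0009814/0.06607 = 0.01485 L.
At equivalence the base is fully converted to NH3OH+; total volume = 0.03231 L, so [NH3OH+] = 0.0009814/0.03231 = 0.03037 M.
Ka(NH3OH+) = Kw/Kb = 1.0e-14 / 1.1 x 10^-8 = 9.09e-7.
[H^+] = sqrt(Ka x [NH3OH+]) = sqrt(9.09e-7 x 0.03037) = 0.000166 M.
pH = -log(0.000166) = 3.78.

3.78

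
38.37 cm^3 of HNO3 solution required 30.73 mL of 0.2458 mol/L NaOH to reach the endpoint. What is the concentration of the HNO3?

0.197 M

n(NaOH) delivered = 0.2458 x 0.03073 = 0.007553 mol.
For a 1:1 reaction, n(HNO3) = 0.007553 mol.
[HNO3] = 0.007553 mol / 0.03837 L = 0.197 M.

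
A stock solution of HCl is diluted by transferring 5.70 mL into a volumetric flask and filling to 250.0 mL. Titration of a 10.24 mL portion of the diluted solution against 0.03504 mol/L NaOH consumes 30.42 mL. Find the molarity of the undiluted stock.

4.57 M

n(NaOH) = 0.03504 x 0.03042 = 0.001066 mol.
n(HCl) in the aliquot = 0.001066 mol.
[diluted HCl] = 0.001066 / 0.01024 = 0.1041 M.
Dilution factor = 250.0/5.700 = 43.86, so [stock] = 0.1041 x 43.86 = 4.57 M.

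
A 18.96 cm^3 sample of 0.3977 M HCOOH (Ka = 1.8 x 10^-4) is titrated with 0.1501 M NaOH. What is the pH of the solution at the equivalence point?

8.39

n(HCOOH) = 0.3977 x 0.01896 = 0.007540 mol; V(NaOH) at equivalence = 0.007540/0.1501 = 0.05024 L.
At equivalence all the acid is converted to HCOO-; total volume = 0.01896 + 0.05024 = 0.06920 L, so [HCOO-] = 0.007540/0.06920 = 0.1090 M.
Kb = Kw/Ka = 1.0e-14 / 1.8 x 10^-4 = 5.56e-11.
[OH^-] = sqrt(Kb x [HCOO-]) = sqrt(5.56e-11 x 0.1090) = 2.46e-6 M.
pOH = 5.61, so pH = 14.00 - 5.61 = 8.39.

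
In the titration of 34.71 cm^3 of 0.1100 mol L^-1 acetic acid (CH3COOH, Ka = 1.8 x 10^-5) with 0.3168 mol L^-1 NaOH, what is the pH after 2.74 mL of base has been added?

4.21

Initial n(CH3COOH) = 0.1100 x 0.03471 = 0.003818 mol.
n(NaOH) added = 0.3168 x 0.002740 = 0.0008680 mol, converting that many moles of CH3COOH to CH3COO-.
Remaining n(CH3COOH) = 0.002950 mol; n(CH3COO-) = 0.0008680 mol.
By Henderson-Hasselbalch, pH = pKa + log([A^-]/[HA]) = 4.74 + log(0.0008680/0.002950) = 4.74 + (-0.53) = 4.21.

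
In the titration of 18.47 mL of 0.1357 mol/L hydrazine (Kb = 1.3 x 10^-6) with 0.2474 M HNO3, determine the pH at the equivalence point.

4.59

n(N2H4) = 0.1357 x 0.01847 = 0.002506 mol; V(HNO3) at equivalence = 0.002506/0.2474 = 0.01013 L.
At equivalence the base is fully converted to N2H5+; total volume = 0.02860 L, so [N2H5+] = 0.002506/0.02860 = 0.08763 M.
Ka(N2H5+) = Kw/Kb = 1.0e-14 / 1.3 x 10^-6 = 7.69e-9.
[H^+] = sqrt(Ka x [N2H5+]) = sqrt(7.69e-9 x 0.08763) = 2.60e-5 M.
pH = -log(2.60e-5) = 4.59.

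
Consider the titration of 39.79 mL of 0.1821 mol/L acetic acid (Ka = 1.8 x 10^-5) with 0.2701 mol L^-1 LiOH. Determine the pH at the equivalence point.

n(CH3COOH) = 0.1821 x 0.03979 = 0.007246 mol; V(LiOH) at equivalence = 0.007246/0.2701 = 0.02683 L.
At equivalence all the acid is converted to CH3COO-; total volume = 0.03979 + 0.02683 = 0.06662 L, so [CH3COO-] = 0.007246/0.06662 = 0.1088 M.
Kb = Kw/Ka = 1.0e-14 / 1.8 x 10^-5 = 5.56e-10.
[OH^-] = sqrt(Kb x [CH3COO-]) = sqrt(5.56e-10 x 0.1088) = 7.77e-6 M.
pOH = 5.11, so pH = 14.00 - 5.11 = 8.89.

8.89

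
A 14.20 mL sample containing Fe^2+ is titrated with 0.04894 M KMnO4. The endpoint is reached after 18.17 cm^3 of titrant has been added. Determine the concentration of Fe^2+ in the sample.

n(KMnO4) = 0.04894 x 0.01817 = 0.0008892 mol.
From the balanced equation, 1 mol KMnO4 reacts with 5 mol Fe^2+, so n(Fe^2+) = 0.0008892 x 5/1 = 0.004446 mol.
[Fe^2+] = 0.004446 / 0.01420 L = 0.313 M.

0.313 M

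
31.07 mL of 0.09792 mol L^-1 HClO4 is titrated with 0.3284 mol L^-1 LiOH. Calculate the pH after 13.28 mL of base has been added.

12.47

n(acid) = 0.09792 x 0.03107 = 0.003042 mol; n(LiOH) added = 0.3284 x 0.01328 = 0.004361 mol.
Base is in excess by 0.004361 - 0.003042 = 0.001319 mol in a total volume of 0.04435 L.
[OH^-] = 0.001319/0.04435 = 0.02974 M, so pOH = 1.53 and pH = 14.00 - 1.53 = 12.47.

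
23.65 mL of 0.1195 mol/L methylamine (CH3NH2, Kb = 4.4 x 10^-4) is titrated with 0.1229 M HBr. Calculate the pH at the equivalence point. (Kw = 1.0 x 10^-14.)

n(CH3NH2) = 0.1195 x 0.02365 = 0.002826 mol; V(HBr) at equivalence = 0.002826/0.1229 = 0.02300 L.
At equivalence the base is fully converted to CH3NH3+; total volume = 0.04665 L, so [CH3NH3+] = 0.002826/0.04665 = 0.06059 M.
Ka(CH3NH3+) = Kw/Kb = 1.0e-14 / 4.4 x 10^-4 = 2.27e-11.
[H^+] = sqrt(Ka x [CH3NH3+]) = sqrt(2.27e-11 x 0.06059) = 1.17e-6 M.
pH = -log(1.17e-6) = 5.93.

5.93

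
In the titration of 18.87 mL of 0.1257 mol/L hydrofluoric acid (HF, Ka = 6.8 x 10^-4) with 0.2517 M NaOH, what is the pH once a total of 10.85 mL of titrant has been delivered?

n(acid) = 0.1257 x 0.01887 = 0.002372 mol; n(NaOH) added = 0.2517 x 0.01085 = 0.002731 mol.
Base is in excess by 0.002731 - 0.002372 = 0.0003590 mol in a total volume of 0.02972 L.
[OH^-] = 0.0003590/0.02972 = 0.01208 M, so pOH = 1.92 and pH = 14.00 - 1.92 = 12.08.

12.08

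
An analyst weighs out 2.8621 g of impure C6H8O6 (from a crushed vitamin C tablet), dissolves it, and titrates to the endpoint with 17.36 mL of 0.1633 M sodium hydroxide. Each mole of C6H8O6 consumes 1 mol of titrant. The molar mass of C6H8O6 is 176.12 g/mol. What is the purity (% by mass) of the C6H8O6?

n(NaOH) = 0.1633 x 0.01736 = 0.002835 mol.
n(C6H8O6) = 0.002835 / 1 = 0.002835 mol.
mass of C6H8O6 = 0.002835 x 176.12 = 0.4993 g.
% purity = 0.4993 / 2.8621 x 100 = 17.4%.

17.4%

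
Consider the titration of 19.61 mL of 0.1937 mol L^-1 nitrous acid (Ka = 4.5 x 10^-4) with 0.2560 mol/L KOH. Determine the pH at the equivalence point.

8.19

n(HNO2) = 0.1937 x 0.01961 = 0.003798 mol; V(KOH) at equivalence = 0.003798/0.2560 = 0.01484 L.
At equivalence all the acid is converted to NO2-; total volume = 0.01961 + 0.01484 = 0.03445 L, so [NO2-] = 0.003798/0.03445 = 0.1103 M.
Kb = Kw/Ka = 1.0e-14 / 4.5 x 10^-4 = 2.22e-11.
[OH^-] = sqrt(Kb x [NO2-]) = sqrt(2.22e-11 x 0.1103) = 1.57e-6 M.
pOH = 5.81, so pH = 14.00 - 5.81 = 8.19.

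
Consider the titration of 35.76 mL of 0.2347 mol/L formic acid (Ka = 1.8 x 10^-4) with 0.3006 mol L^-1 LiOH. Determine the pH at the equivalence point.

8.43

n(HCOOH) = 0.2347 x 0.03576 = 0.008393 mol; V(LiOH) at equivalence = 0.008393/0.3006 = 0.02792 L.
At equivalence all the acid is converted to HCOO-; total volume = 0.03576 + 0.02792 = 0.06368 L, so [HCOO-] = 0.008393/0.06368 = 0.1318 M.
Kb = Kw/Ka = 1.0e-14 / 1.8 x 10^-4 = 5.56e-11.
[OH^-] = sqrt(Kb x [HCOO-]) = sqrt(5.56e-11 x 0.1318) = 2.71e-6 M.
pOH = 5.57, so pH = 14.00 - 5.57 = 8.43.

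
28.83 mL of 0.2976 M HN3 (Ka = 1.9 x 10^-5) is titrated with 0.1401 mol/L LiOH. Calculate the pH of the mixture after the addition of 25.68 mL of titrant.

4.58

Initial n(HN3) = 0.2976 x 0.02883 = 0.008580 mol.
n(LiOH) added = 0.1401 x 0.02568 = 0.003598 mol, converting that many moles of HN3 to N3-.
Remaining n(HN3) = 0.004982 mol; n(N3-) = 0.003598 mol.
By Henderson-Hasselbalch, pH = pKa + log([A^-]/[HA]) = 4.72 + log(0.003598/0.004982) = 4.72 + (-0.14) = 4.58.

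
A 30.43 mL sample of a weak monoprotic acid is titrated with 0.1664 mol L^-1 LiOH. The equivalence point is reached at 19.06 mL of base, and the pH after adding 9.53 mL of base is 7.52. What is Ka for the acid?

9.53 mL is half of the equivalence volume, so this is the half-equivalence point where [HA] = [A^-].
At half-equivalence pH = pKa, so pKa = 7.52.
Ka = 10^(-7.52) = 3.0 x 10^-8.

3.0 x 10^-8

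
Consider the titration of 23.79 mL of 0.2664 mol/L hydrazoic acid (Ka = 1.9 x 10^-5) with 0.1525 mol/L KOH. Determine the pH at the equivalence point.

n(HN3) = 0.2664 x 0.02379 = 0.006338 mol; V(KOH) at equivalence = 0.006338/0.1525 = 0.04156 L.
At equivalence all the acid is converted to N3-; total volume = 0.02379 + 0.04156 = 0.06535 L, so [N3-] = 0.006338/0.06535 = 0.09698 M.
Kb = Kw/Ka = 1.0e-14 / 1.9 x 10^-5 = 5.26e-10.
[OH^-] = sqrt(Kb x [N3-]) = sqrt(5.26e-10 x 0.09698) = 7.14e-6 M.
pOH = 5.15, so pH = 14.00 - 5.15 = 8.85.

8.85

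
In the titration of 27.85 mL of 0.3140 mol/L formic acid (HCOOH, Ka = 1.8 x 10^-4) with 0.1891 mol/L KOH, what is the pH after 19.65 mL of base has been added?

Initial n(HCOOH) = 0.3140 x 0.02785 = 0.008745 mol.
n(KOH) added = 0.1891 x 0.01965 = 0.003716 mol, converting that many moles of HCOOH to HCOO-.
Remaining n(HCOOH) = 0.005029 mol; n(HCOO-) = 0.003716 mol.
By Henderson-Hasselbalch, pH = pKa + log([A^-]/[HA]) = 3.74 + log(0.003716/0.005029) = 3.74 + (-0.13) = 3.61.

3.61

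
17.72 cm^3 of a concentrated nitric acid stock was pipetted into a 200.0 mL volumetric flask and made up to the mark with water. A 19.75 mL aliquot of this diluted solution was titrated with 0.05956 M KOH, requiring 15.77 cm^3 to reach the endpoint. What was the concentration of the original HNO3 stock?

n(KOH) = 0.05956 x 0.01577 = 0.0009393 mol.
n(HNO3) in the aliquot = 0.0009393 mol.
[diluted HNO3] = 0.0009393 / 0.01975 = 0.04756 M.
Dilution factor = 200.0/17.72 = 11.29, so [stock] = 0.04756 x 11.29 = 0.537 M.

0.537 M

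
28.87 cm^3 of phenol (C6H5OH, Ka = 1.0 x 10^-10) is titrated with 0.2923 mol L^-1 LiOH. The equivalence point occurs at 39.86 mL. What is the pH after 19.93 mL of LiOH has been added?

10.00

19.93 mL is exactly half the equivalence volume (39.86/2), i.e. the half-equivalence point.
There, n(HA) = n(A^-), so pH = pKa = -log(1.0 x 10^-10) = 10.00.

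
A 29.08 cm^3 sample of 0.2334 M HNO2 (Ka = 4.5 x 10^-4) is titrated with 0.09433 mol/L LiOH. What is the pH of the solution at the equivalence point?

8.09

n(HNO2) = 0.2334 x 0.02908 = 0.006787 mol; V(LiOH) at equivalence = 0.006787/0.09433 = 0.07195 L.
At equivalence all the acid is converted to NO2-; total volume = 0.02908 + 0.07195 = 0.1010 L, so [NO2-] = 0.006787/0.1010 = 0.06718 M.
Kb = Kw/Ka = 1.0e-14 / 4.5 x 10^-4 = 2.22e-11.
[OH^-] = sqrt(Kb x [NO2-]) = sqrt(2.22e-11 x 0.06718) = 1.22e-6 M.
pOH = 5.91, so pH = 14.00 - 5.91 = 8.09.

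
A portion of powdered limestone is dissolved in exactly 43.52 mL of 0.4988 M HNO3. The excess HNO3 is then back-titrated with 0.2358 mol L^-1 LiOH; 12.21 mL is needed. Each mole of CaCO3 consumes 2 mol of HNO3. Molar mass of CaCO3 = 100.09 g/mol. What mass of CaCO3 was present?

Total n(HNO3) added = 0.4988 x 0.04352 = 0.02171 mol.
n(LiOH) used = 0.2358 x 0.01221 = 0.002879 mol, which equals the excess n(HNO3).
So n(HNO3) consumed by the sample = 0.02171 - 0.002879 = 0.01883 mol.
n(CaCO3) = 0.01883 / 2 = 0.009414 mol.
mass = 0.009414 mol x 100.09 g/mol = 0.942 g.

0.942 g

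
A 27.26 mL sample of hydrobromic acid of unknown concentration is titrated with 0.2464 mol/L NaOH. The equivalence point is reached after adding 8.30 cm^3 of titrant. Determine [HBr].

n(NaOH) delivered = 0.2464 x 0.008300 = 0.002045 mol.
For a 1:1 reaction, n(HBr) = 0.002045 mol.
[HBr] = 0.002045 mol / 0.02726 L = 0.0750 M.

0.0750 M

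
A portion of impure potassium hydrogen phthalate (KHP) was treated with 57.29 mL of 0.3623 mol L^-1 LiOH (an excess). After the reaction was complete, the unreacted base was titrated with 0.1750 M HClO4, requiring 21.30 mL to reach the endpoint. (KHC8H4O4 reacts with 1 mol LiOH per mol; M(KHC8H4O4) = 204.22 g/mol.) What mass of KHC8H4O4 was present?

Total n(LiOH) added = 0.3623 x 0.05729 = 0.02076 mol.
n(HClO4) used = 0.1750 x 0.02130 = 0.003727 mol, which equals the excess n(LiOH).
So n(LiOH) consumed by the sample = 0.02076 - 0.003727 = 0.01703 mol.
n(KHC8H4O4) = 0.01703 / 1 = 0.01703 mol.
mass = 0.01703 mol x 204.22 g/mol = 3.48 g.

3.48 g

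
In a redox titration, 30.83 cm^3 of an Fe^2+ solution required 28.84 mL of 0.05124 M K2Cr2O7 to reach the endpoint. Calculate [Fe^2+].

0.288 M

n(K2Cr2O7) = 0.05124 x 0.02884 = 0.001478 mol.
From the balanced equation, 1 mol K2Cr2O7 reacts with 6 mol Fe^2+, so n(Fe^2+) = 0.001478 x 6/1 = 0.008867 mol.
[Fe^2+] = 0.008867 / 0.03083 L = 0.288 M.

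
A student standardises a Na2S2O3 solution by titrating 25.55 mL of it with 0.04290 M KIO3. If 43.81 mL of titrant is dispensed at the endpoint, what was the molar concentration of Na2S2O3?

0.441 M

n(KIO3) = 0.04290 x 0.04381 = 0.001879 mol.
From the balanced equation, 1 mol KIO3 reacts with 6 mol Na2S2O3, so n(Na2S2O3) = 0.001879 x 6/1 = 0.01128 mol.
[Na2S2O3] = 0.01128 / 0.02555 L = 0.441 M.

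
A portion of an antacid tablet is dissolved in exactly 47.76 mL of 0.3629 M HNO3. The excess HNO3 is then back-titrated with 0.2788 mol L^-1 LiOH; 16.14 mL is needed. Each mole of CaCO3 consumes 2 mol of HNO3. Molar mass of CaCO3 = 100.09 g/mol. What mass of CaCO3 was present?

Total n(HNO3) added = 0.3629 x 0.04776 = 0.01733 mol.
n(LiOH) used = 0.2788 x 0.01614 = 0.004500 mol, which equals the excess n(HNO3).
So n(HNO3) consumed by the sample = 0.01733 - 0.004500 = 0.01283 mol.
n(CaCO3) = 0.01283 / 2 = 0.006416 mol.
mass = 0.006416 mol x 100.09 g/mol = 0.642 g.

0.642 g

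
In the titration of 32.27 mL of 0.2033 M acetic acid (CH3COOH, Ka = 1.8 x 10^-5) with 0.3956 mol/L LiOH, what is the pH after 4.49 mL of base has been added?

4.31

Initial n(CH3COOH) = 0.2033 x 0.03227 = 0.006560 mol.
n(LiOH) added = 0.3956 x 0.004490 = 0.001776 mol, converting that many moles of CH3COOH to CH3COO-.
Remaining n(CH3COOH) = 0.004784 mol; n(CH3COO-) = 0.001776 mol.
By Henderson-Hasselbalch, pH = pKa + log([A^-]/[HA]) = 4.74 + log(0.001776/0.004784) = 4.74 + (-0.43) = 4.31.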